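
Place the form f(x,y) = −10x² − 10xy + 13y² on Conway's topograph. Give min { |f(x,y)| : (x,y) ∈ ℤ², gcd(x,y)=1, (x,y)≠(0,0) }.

descent: ρ → (13,10,-10)  [lands on river]
river: ρ → (-10,10,13)
river: ρ → (13,16,-7)
river: ρ → (-7,12,17)
river: ρ → (17,22,-2)
river: ρ → (-2,22,17)
river: ρ → (17,12,-7)
river: ρ → (-7,16,13)
closes: descent 1, river 8
min |a| on river = 2

2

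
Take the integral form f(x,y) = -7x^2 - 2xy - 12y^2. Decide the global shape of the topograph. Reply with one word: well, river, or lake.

D = b²−4ac = (-2)² − 4·(-7)·(-12) = -332
D < 0 ⇒ definite ⇒ every region one sign ⇒ single well

well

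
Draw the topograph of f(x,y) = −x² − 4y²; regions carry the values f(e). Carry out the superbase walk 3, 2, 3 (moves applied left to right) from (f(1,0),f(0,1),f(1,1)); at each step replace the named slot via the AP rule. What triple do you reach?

start (-1,-4,-5) = (f(1,0),f(0,1),f(1,1))
replace slot 3: 2·((-1)+(-4)) − (-5) = -5 → (-1,-4,-5)
replace slot 2: 2·((-1)+(-5)) − (-4) = -8 → (-1,-8,-5)
replace slot 3: 2·((-1)+(-8)) − (-5) = -13 → (-1,-8,-13)

-1,-8,-13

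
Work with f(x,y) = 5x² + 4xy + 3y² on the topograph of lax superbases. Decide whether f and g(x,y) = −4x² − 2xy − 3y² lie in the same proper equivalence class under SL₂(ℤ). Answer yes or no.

D₁ = -44, D₂ = -44
f: flip: (5,4,3)→(3,-4,5)
f: translate: b→2 (≡-4 mod 6), so (3,-4,5)→(3,2,4)
f: reduced (well bottom): (3,2,4) with a≤c, −a<b≤a
g is negative-definite; reduce −g:
−g: flip: (4,2,3)→(3,-2,4)
−g: reduced (well bottom): (3,-2,4) with a≤c, −a<b≤a
flip sign back: reduced form of g is (-3,2,-4)
reduced forms (3, 2, 4) vs (-3, 2, -4) ⇒ inequivalent

no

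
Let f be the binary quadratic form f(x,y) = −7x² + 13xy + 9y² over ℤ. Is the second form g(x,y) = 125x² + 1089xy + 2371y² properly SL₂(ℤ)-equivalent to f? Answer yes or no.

D₁ = 421, D₂ = 421
river cycle of f (length 26): (9, 5, -11), (-11, 17, 3), (3, 19, -5), (-5, 11, 15), (15, 19, -1), (-1, 19, 15), (15, 11, -5), (-5, 19, 3), (3, 17, -11), (-11, 5, 9), … (16 more)
river cycle of g (length 26): (-7, 13, 9), (9, 5, -11), (-11, 17, 3), (3, 19, -5), (-5, 11, 15), (15, 19, -1), (-1, 19, 15), (15, 11, -5), (-5, 19, 3), (3, 17, -11), … (16 more)
cycles coincide ⇒ equivalent

yes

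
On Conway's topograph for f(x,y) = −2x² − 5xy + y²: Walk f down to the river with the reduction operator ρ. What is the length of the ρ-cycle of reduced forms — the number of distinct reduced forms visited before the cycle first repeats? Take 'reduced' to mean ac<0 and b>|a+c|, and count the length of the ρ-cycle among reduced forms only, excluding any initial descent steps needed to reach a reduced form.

D = 33, ⌊√D⌋ = 5
descent: ρ → (1,5,-2)  [lands on river]
river: ρ → (-2,3,3)
river: ρ → (3,3,-2)
river: ρ → (-2,5,1)
ρ-cycle length = 4 (tail of 1 descent step not counted)

4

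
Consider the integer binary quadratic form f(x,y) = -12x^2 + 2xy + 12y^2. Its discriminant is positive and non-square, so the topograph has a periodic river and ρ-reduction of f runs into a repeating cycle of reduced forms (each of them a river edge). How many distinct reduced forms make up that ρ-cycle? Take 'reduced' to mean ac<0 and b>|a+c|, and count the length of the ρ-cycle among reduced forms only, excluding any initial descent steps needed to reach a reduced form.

D = 580, ⌊√D⌋ = 24
river: ρ → (12,22,-2)
river: ρ → (-2,22,12)
river: ρ → (12,2,-12)
river: ρ → (-12,22,2)
river: ρ → (2,22,-12)
river: ρ → (-12,2,12)
ρ-cycle length = 6 (tail of 0 descent steps not counted)

6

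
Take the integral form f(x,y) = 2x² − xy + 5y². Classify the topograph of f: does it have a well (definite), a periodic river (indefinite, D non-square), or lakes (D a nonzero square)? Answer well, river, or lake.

D = b²−4ac = (-1)² − 4·2·5 = -39
D < 0 ⇒ definite ⇒ every region one sign ⇒ single well

well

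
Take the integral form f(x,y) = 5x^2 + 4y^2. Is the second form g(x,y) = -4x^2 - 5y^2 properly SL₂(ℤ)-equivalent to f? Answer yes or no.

D₁ = -80, D₂ = -80
f: flip: (5,0,4)→(4,0,5)
f: reduced (well bottom): (4,0,5) with a≤c, −a<b≤a
g is negative-definite; reduce −g:
−g: reduced (well bottom): (4,0,5) with a≤c, −a<b≤a
flip sign back: reduced form of g is (-4,0,-5)
reduced forms (4, 0, 5) vs (-4, 0, -5) ⇒ inequivalent

no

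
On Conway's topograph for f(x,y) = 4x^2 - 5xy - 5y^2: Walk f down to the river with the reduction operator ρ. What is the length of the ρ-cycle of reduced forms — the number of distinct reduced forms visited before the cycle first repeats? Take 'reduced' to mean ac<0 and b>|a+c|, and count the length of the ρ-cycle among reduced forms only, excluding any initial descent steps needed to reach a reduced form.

D = 105, ⌊√D⌋ = 10
descent: ρ → (-5,5,4)  [lands on river]
river: ρ → (4,3,-6)
river: ρ → (-6,9,1)
river: ρ → (1,9,-6)
river: ρ → (-6,3,4)
river: ρ → (4,5,-5)
ρ-cycle length = 6 (tail of 1 descent step not counted)

6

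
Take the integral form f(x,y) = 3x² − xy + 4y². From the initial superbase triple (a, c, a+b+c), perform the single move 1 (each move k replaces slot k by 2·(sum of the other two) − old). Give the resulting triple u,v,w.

start (3,4,6) = (f(1,0),f(0,1),f(1,1))
replace slot 1: 2·(4+6) − 3 = 17 → (17,4,6)

17,4,6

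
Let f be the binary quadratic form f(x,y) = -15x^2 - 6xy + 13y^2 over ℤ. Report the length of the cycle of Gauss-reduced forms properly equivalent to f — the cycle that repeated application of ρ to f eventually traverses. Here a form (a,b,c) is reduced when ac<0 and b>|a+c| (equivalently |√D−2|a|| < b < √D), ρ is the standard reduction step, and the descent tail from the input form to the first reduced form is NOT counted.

D = 816, ⌊√D⌋ = 28
descent: ρ → (13,6,-15)  [lands on river]
river: ρ → (-15,24,4)
river: ρ → (4,24,-15)
river: ρ → (-15,6,13)
river: ρ → (13,20,-8)
river: ρ → (-8,28,1)
river: ρ → (1,28,-8)
river: ρ → (-8,20,13)
ρ-cycle length = 8 (tail of 1 descent step not counted)

8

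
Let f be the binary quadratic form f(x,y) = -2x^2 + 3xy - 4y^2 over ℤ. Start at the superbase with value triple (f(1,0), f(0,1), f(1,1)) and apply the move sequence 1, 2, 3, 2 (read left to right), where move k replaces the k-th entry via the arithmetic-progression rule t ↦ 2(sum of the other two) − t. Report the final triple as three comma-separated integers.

start (-2,-4,-3) = (f(1,0),f(0,1),f(1,1))
replace slot 1: 2·((-4)+(-3)) − (-2) = -12 → (-12,-4,-3)
replace slot 2: 2·((-12)+(-3)) − (-4) = -26 → (-12,-26,-3)
replace slot 3: 2·((-12)+(-26)) − (-3) = -73 → (-12,-26,-73)
replace slot 2: 2·((-12)+(-73)) − (-26) = -144 → (-12,-144,-73)

-12,-144,-73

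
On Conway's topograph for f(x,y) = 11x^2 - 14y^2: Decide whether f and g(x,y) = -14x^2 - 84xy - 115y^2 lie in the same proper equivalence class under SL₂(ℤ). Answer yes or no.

D₁ = 616, D₂ = 616
river cycle of f (length 8): (11, 22, -3), (-3, 20, 18), (18, 16, -5), (-5, 24, 2), (2, 24, -5), (-5, 16, 18), (18, 20, -3), (-3, 22, 11)
river cycle of g (length 8): (11, 22, -3), (-3, 20, 18), (18, 16, -5), (-5, 24, 2), (2, 24, -5), (-5, 16, 18), (18, 20, -3), (-3, 22, 11)
cycles coincide ⇒ equivalent

yes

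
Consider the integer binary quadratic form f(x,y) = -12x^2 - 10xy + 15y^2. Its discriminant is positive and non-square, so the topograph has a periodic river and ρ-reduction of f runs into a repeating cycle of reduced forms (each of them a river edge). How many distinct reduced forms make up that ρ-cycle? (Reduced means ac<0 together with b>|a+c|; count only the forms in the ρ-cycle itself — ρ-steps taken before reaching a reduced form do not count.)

D = 820, ⌊√D⌋ = 28
descent: ρ → (15,10,-12)  [lands on river]
river: ρ → (-12,14,13)
river: ρ → (13,12,-13)
river: ρ → (-13,14,12)
river: ρ → (12,10,-15)
river: ρ → (-15,20,7)
river: ρ → (7,22,-12)
river: ρ → (-12,26,3)
river: ρ → (3,28,-3)
river: ρ → (-3,26,12)
river: ρ → (12,22,-7)
river: ρ → (-7,20,15)
ρ-cycle length = 12 (tail of 1 descent step not counted)

12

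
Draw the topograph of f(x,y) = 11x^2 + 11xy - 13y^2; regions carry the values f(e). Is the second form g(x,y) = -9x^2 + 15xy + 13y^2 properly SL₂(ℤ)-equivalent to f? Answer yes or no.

D₁ = 693, D₂ = 693
river cycle of f (length 6): (-13, 15, 9), (9, 21, -7), (-7, 21, 9), (9, 15, -13), (-13, 11, 11), (11, 11, -13)
river cycle of g (length 6): (13, 11, -11), (-11, 11, 13), (13, 15, -9), (-9, 21, 7), (7, 21, -9), (-9, 15, 13)
cycles differ ⇒ inequivalent

no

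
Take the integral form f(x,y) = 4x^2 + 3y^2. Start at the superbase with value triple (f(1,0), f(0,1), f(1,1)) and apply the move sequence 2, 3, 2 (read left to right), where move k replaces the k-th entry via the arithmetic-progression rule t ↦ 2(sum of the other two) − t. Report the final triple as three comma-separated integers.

start (4,3,7) = (f(1,0),f(0,1),f(1,1))
replace slot 2: 2·(4+7) − 3 = 19 → (4,19,7)
replace slot 3: 2·(4+19) − 7 = 39 → (4,19,39)
replace slot 2: 2·(4+39) − 19 = 67 → (4,67,39)

4,67,39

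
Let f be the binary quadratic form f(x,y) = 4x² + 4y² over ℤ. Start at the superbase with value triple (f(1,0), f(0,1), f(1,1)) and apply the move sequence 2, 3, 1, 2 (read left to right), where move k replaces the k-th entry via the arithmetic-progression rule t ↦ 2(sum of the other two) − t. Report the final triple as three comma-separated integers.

start (4,4,8) = (f(1,0),f(0,1),f(1,1))
replace slot 2: 2·(4+8) − 4 = 20 → (4,20,8)
replace slot 3: 2·(4+20) − 8 = 40 → (4,20,40)
replace slot 1: 2·(20+40) − 4 = 116 → (116,20,40)
replace slot 2: 2·(116+40) − 20 = 292 → (116,292,40)

116,292,40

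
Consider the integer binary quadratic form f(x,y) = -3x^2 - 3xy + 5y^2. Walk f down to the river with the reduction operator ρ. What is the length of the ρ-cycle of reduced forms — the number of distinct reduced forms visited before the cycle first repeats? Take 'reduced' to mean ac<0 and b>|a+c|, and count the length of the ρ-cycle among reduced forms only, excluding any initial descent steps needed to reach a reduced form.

D = 69, ⌊√D⌋ = 8
descent: ρ → (5,3,-3)  [lands on river]
river: ρ → (-3,3,5)
river: ρ → (5,7,-1)
river: ρ → (-1,7,5)
ρ-cycle length = 4 (tail of 1 descent step not counted)

4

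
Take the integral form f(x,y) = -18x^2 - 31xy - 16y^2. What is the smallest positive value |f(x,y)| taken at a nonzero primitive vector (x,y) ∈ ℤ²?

translate: b→-5 (≡31 mod 36), so (18,31,16)→(18,-5,3)
flip: (18,-5,3)→(3,5,18)
translate: b→-1 (≡5 mod 6), so (3,5,18)→(3,-1,16)
reduced (well bottom): (3,-1,16) with a≤c, −a<b≤a
well minimum |f| = |-3| = 3 (negative-definite)

3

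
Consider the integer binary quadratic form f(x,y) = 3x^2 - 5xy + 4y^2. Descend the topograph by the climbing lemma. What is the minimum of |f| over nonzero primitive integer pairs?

translate: b→1 (≡-5 mod 6), so (3,-5,4)→(3,1,2)
flip: (3,1,2)→(2,-1,3)
reduced (well bottom): (2,-1,3) with a≤c, −a<b≤a
well minimum = a = 2

2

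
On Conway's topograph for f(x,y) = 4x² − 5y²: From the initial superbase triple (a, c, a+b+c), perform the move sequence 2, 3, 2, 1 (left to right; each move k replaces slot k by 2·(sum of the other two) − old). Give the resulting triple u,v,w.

start (4,-5,-1) = (f(1,0),f(0,1),f(1,1))
replace slot 2: 2·(4+(-1)) − (-5) = 11 → (4,11,-1)
replace slot 3: 2·(4+11) − (-1) = 31 → (4,11,31)
replace slot 2: 2·(4+31) − 11 = 59 → (4,59,31)
replace slot 1: 2·(59+31) − 4 = 176 → (176,59,31)

176,59,31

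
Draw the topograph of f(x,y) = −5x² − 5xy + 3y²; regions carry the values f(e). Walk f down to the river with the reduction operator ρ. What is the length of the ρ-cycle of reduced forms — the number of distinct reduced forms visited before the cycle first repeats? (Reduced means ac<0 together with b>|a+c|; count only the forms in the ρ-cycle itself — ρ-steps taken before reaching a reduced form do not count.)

D = 85, ⌊√D⌋ = 9
descent: ρ → (3,5,-5)  [lands on river]
river: ρ → (-5,5,3)
river: ρ → (3,7,-3)
river: ρ → (-3,5,5)
river: ρ → (5,5,-3)
river: ρ → (-3,7,3)
ρ-cycle length = 6 (tail of 1 descent step not counted)

6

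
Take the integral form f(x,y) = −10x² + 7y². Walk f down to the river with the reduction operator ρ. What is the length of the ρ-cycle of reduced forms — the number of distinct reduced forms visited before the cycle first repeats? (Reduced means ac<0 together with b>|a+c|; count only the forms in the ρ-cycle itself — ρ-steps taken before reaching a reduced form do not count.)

D = 280, ⌊√D⌋ = 16
descent: ρ → (7,14,-3)  [lands on river]
river: ρ → (-3,16,2)
river: ρ → (2,16,-3)
river: ρ → (-3,14,7)
ρ-cycle length = 4 (tail of 1 descent step not counted)

4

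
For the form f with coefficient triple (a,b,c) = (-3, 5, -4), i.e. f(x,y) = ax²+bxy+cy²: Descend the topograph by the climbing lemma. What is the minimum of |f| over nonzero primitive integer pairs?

translate: b→1 (≡-5 mod 6), so (3,-5,4)→(3,1,2)
flip: (3,1,2)→(2,-1,3)
reduced (well bottom): (2,-1,3) with a≤c, −a<b≤a
well minimum |f| = |-2| = 2 (negative-definite)

2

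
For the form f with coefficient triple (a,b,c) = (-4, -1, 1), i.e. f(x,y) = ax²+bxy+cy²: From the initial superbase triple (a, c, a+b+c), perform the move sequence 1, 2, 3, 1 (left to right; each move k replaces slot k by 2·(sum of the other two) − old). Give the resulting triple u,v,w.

start (-4,1,-4) = (f(1,0),f(0,1),f(1,1))
replace slot 1: 2·(1+(-4)) − (-4) = -2 → (-2,1,-4)
replace slot 2: 2·((-2)+(-4)) − 1 = -13 → (-2,-13,-4)
replace slot 3: 2·((-2)+(-13)) − (-4) = -26 → (-2,-13,-26)
replace slot 1: 2·((-13)+(-26)) − (-2) = -76 → (-76,-13,-26)

-76,-13,-26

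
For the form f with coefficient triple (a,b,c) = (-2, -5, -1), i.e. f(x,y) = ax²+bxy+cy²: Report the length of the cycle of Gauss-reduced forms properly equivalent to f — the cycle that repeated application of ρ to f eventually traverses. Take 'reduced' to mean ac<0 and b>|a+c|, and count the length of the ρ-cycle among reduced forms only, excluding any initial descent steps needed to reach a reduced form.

D = 17, ⌊√D⌋ = 4
descent: ρ → (-1,3,2)  [lands on river]
river: ρ → (2,1,-2)
river: ρ → (-2,3,1)
river: ρ → (1,3,-2)
river: ρ → (-2,1,2)
river: ρ → (2,3,-1)
ρ-cycle length = 6 (tail of 1 descent step not counted)

6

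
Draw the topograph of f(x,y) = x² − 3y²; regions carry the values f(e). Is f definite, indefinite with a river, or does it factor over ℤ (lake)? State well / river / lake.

D = b²−4ac = 0² − 4·1·(-3) = 12
D > 0 non-square ⇒ indefinite ⇒ periodic river

river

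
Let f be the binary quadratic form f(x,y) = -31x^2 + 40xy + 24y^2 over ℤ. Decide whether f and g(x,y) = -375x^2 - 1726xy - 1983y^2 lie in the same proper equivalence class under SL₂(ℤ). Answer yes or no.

D₁ = 4576, D₂ = 4576
river cycle of f (length 16): (24, 56, -15), (-15, 64, 8), (8, 64, -15), (-15, 56, 24), (24, 40, -31), (-31, 22, 33), (33, 44, -20), (-20, 36, 41), (41, 46, -15), (-15, 44, 44), … (6 more)
river cycle of g (length 16): (-31, 40, 24), (24, 56, -15), (-15, 64, 8), (8, 64, -15), (-15, 56, 24), (24, 40, -31), (-31, 22, 33), (33, 44, -20), (-20, 36, 41), (41, 46, -15), … (6 more)
cycles coincide ⇒ equivalent

yes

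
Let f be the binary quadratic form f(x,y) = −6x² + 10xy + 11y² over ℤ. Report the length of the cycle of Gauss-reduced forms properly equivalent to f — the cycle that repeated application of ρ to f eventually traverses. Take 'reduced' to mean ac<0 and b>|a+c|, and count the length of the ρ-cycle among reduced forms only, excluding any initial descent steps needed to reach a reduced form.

D = 364, ⌊√D⌋ = 19
river: ρ → (11,12,-5)
river: ρ → (-5,18,2)
river: ρ → (2,18,-5)
river: ρ → (-5,12,11)
river: ρ → (11,10,-6)
river: ρ → (-6,14,7)
river: ρ → (7,14,-6)
river: ρ → (-6,10,11)
ρ-cycle length = 8 (tail of 0 descent steps not counted)

8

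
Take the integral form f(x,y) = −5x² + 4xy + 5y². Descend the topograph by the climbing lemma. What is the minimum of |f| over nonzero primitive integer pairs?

river: ρ → (5,6,-4)
river: ρ → (-4,10,1)
river: ρ → (1,10,-4)
river: ρ → (-4,6,5)
river: ρ → (5,4,-5)
river: ρ → (-5,6,4)
river: ρ → (4,10,-1)
river: ρ → (-1,10,4)
river: ρ → (4,6,-5)
river: ρ → (-5,4,5)
closes: descent 0, river 10
min |a| on river = 1

1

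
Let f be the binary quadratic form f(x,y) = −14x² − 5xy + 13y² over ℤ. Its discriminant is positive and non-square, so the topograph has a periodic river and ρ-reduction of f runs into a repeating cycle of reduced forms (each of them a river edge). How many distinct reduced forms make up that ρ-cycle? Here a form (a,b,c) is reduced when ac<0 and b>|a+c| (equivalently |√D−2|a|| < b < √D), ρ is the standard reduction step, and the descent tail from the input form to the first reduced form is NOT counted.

D = 753, ⌊√D⌋ = 27
descent: ρ → (13,5,-14)  [lands on river]
river: ρ → (-14,23,4)
river: ρ → (4,25,-8)
river: ρ → (-8,23,7)
river: ρ → (7,19,-14)
river: ρ → (-14,9,12)
river: ρ → (12,15,-11)
river: ρ → (-11,7,16)
river: ρ → (16,25,-2)
river: ρ → (-2,27,3)
river: ρ → (3,27,-2)
river: ρ → (-2,25,16)
river: ρ → (16,7,-11)
river: ρ → (-11,15,12)
river: ρ → (12,9,-14)
river: ρ → (-14,19,7)
river: ρ → (7,23,-8)
river: ρ → (-8,25,4)
river: ρ → (4,23,-14)
river: ρ → (-14,5,13)
river: ρ → (13,21,-6)
river: ρ → (-6,27,1)
river: ρ → (1,27,-6)
river: ρ → (-6,21,13)
ρ-cycle length = 24 (tail of 1 descent step not counted)

24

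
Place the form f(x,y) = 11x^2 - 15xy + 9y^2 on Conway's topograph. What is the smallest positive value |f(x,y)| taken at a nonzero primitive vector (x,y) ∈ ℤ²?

translate: b→7 (≡-15 mod 22), so (11,-15,9)→(11,7,5)
flip: (11,7,5)→(5,-7,11)
translate: b→3 (≡-7 mod 10), so (5,-7,11)→(5,3,9)
reduced (well bottom): (5,3,9) with a≤c, −a<b≤a
well minimum = a = 5

5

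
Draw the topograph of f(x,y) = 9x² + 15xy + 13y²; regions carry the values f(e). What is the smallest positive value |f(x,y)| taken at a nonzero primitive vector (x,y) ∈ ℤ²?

translate: b→-3 (≡15 mod 18), so (9,15,13)→(9,-3,7)
flip: (9,-3,7)→(7,3,9)
reduced (well bottom): (7,3,9) with a≤c, −a<b≤a
well minimum = a = 7

7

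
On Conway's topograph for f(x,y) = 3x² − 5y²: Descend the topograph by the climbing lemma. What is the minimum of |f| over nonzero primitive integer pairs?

descent: ρ → (-5,0,3)
descent: ρ → (3,6,-2)  [lands on river]
river: ρ → (-2,6,3)
closes: descent 2, river 2
min |a| on river = 2

2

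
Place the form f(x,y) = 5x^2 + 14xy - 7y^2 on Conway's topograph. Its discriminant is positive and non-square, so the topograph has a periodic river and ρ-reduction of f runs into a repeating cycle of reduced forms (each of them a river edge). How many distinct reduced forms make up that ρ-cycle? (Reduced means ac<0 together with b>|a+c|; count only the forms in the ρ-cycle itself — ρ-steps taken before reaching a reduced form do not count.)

D = 336, ⌊√D⌋ = 18
river: ρ → (-7,14,5)
river: ρ → (5,16,-4)
river: ρ → (-4,16,5)
river: ρ → (5,14,-7)
ρ-cycle length = 4 (tail of 0 descent steps not counted)

4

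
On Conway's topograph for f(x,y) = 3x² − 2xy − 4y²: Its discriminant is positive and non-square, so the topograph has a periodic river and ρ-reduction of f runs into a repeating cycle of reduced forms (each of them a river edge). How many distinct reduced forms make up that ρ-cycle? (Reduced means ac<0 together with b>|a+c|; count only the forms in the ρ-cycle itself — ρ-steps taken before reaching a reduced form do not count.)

D = 52, ⌊√D⌋ = 7
descent: ρ → (-4,2,3)  [lands on river]
river: ρ → (3,4,-3)
river: ρ → (-3,2,4)
river: ρ → (4,6,-1)
river: ρ → (-1,6,4)
river: ρ → (4,2,-3)
river: ρ → (-3,4,3)
river: ρ → (3,2,-4)
river: ρ → (-4,6,1)
river: ρ → (1,6,-4)
ρ-cycle length = 10 (tail of 1 descent step not counted)

10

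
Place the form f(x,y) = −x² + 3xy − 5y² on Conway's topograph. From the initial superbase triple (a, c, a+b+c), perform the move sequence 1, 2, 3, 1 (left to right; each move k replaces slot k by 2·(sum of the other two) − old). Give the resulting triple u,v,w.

start (-1,-5,-3) = (f(1,0),f(0,1),f(1,1))
replace slot 1: 2·((-5)+(-3)) − (-1) = -15 → (-15,-5,-3)
replace slot 2: 2·((-15)+(-3)) − (-5) = -31 → (-15,-31,-3)
replace slot 3: 2·((-15)+(-31)) − (-3) = -89 → (-15,-31,-89)
replace slot 1: 2·((-31)+(-89)) − (-15) = -225 → (-225,-31,-89)

-225,-31,-89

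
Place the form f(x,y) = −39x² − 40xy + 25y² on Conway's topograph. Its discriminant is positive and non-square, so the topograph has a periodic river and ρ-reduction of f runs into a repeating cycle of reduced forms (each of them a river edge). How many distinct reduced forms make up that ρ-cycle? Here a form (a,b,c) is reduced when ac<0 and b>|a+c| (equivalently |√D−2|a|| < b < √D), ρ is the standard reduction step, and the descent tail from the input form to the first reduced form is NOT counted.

D = 5500, ⌊√D⌋ = 74
descent: ρ → (25,40,-39)  [lands on river]
river: ρ → (-39,38,26)
river: ρ → (26,66,-11)
river: ρ → (-11,66,26)
river: ρ → (26,38,-39)
river: ρ → (-39,40,25)
river: ρ → (25,60,-19)
river: ρ → (-19,54,34)
river: ρ → (34,14,-39)
river: ρ → (-39,64,9)
river: ρ → (9,62,-46)
river: ρ → (-46,30,25)
river: ρ → (25,70,-6)
river: ρ → (-6,74,1)
river: ρ → (1,74,-6)
river: ρ → (-6,70,25)
river: ρ → (25,30,-46)
river: ρ → (-46,62,9)
river: ρ → (9,64,-39)
river: ρ → (-39,14,34)
river: ρ → (34,54,-19)
river: ρ → (-19,60,25)
ρ-cycle length = 22 (tail of 1 descent step not counted)

22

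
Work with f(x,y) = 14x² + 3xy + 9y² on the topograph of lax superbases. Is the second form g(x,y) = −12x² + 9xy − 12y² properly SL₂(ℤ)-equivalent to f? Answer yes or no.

D₁ = -495, D₂ = -495
f: flip: (14,3,9)→(9,-3,14)
f: reduced (well bottom): (9,-3,14) with a≤c, −a<b≤a
g is negative-definite; reduce −g:
−g: flip: (12,-9,12)→(12,9,12)
−g: reduced (well bottom): (12,9,12) with a≤c, −a<b≤a
flip sign back: reduced form of g is (-12,-9,-12)
reduced forms (9, -3, 14) vs (-12, -9, -12) ⇒ inequivalent

no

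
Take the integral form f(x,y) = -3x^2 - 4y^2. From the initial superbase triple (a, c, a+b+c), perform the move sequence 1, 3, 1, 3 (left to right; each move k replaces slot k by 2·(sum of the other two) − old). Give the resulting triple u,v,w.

start (-3,-4,-7) = (f(1,0),f(0,1),f(1,1))
replace slot 1: 2·((-4)+(-7)) − (-3) = -19 → (-19,-4,-7)
replace slot 3: 2·((-19)+(-4)) − (-7) = -39 → (-19,-4,-39)
replace slot 1: 2·((-4)+(-39)) − (-19) = -67 → (-67,-4,-39)
replace slot 3: 2·((-67)+(-4)) − (-39) = -103 → (-67,-4,-103)

-67,-4,-103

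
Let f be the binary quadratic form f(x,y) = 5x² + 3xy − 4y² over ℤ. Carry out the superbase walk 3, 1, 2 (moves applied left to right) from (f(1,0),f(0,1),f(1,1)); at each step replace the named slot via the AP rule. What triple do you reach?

start (5,-4,4) = (f(1,0),f(0,1),f(1,1))
replace slot 3: 2·(5+(-4)) − 4 = -2 → (5,-4,-2)
replace slot 1: 2·((-4)+(-2)) − 5 = -17 → (-17,-4,-2)
replace slot 2: 2·((-17)+(-2)) − (-4) = -34 → (-17,-34,-2)

-17,-34,-2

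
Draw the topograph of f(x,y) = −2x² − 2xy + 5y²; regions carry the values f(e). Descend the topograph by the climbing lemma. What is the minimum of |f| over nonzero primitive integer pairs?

descent: ρ → (5,2,-2)
descent: ρ → (-2,6,1)  [lands on river]
river: ρ → (1,6,-2)
closes: descent 2, river 2
min |a| on river = 1

1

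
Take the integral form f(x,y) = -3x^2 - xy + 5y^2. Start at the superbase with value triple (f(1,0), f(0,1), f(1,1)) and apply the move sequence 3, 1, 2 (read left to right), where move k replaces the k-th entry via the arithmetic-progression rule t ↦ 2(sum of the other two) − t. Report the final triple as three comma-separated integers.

start (-3,5,1) = (f(1,0),f(0,1),f(1,1))
replace slot 3: 2·((-3)+5) − 1 = 3 → (-3,5,3)
replace slot 1: 2·(5+3) − (-3) = 19 → (19,5,3)
replace slot 2: 2·(19+3) − 5 = 39 → (19,39,3)

19,39,3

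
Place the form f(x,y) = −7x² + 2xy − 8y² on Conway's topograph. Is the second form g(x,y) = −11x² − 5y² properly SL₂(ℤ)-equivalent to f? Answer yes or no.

D₁ = -220, D₂ = -220
f is negative-definite; reduce −f:
−f: reduced (well bottom): (7,-2,8) with a≤c, −a<b≤a
flip sign back: reduced form of f is (-7,2,-8)
g is negative-definite; reduce −g:
−g: flip: (11,0,5)→(5,0,11)
−g: reduced (well bottom): (5,0,11) with a≤c, −a<b≤a
flip sign back: reduced form of g is (-5,0,-11)
reduced forms (-7, 2, -8) vs (-5, 0, -11) ⇒ inequivalent

no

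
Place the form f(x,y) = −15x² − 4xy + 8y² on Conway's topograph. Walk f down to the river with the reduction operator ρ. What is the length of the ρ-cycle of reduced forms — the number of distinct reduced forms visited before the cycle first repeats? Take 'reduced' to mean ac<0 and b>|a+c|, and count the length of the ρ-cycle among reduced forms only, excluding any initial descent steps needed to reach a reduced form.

D = 496, ⌊√D⌋ = 22
descent: ρ → (8,20,-3)  [lands on river]
river: ρ → (-3,22,1)
river: ρ → (1,22,-3)
river: ρ → (-3,20,8)
river: ρ → (8,12,-11)
river: ρ → (-11,10,9)
river: ρ → (9,8,-12)
river: ρ → (-12,16,5)
river: ρ → (5,14,-15)
river: ρ → (-15,16,4)
river: ρ → (4,16,-15)
river: ρ → (-15,14,5)
river: ρ → (5,16,-12)
river: ρ → (-12,8,9)
river: ρ → (9,10,-11)
river: ρ → (-11,12,8)
ρ-cycle length = 16 (tail of 1 descent step not counted)

16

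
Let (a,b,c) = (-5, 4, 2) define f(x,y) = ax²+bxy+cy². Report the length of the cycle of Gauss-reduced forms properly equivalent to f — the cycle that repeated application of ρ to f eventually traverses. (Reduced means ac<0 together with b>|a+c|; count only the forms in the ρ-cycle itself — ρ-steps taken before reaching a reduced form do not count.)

D = 56, ⌊√D⌋ = 7
river: ρ → (2,4,-5)
river: ρ → (-5,6,1)
river: ρ → (1,6,-5)
river: ρ → (-5,4,2)
ρ-cycle length = 4 (tail of 0 descent steps not counted)

4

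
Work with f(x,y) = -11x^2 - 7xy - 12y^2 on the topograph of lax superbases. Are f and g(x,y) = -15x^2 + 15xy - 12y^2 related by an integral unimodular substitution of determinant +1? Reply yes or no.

D₁ = -479, D₂ = -495
discriminants differ ⇒ not SL₂(ℤ)-equivalent

no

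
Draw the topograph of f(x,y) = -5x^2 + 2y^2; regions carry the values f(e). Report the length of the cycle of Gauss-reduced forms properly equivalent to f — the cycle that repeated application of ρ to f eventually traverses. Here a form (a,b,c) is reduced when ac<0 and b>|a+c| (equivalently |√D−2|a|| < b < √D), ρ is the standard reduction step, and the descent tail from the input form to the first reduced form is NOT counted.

D = 40, ⌊√D⌋ = 6
descent: ρ → (2,4,-3)  [lands on river]
river: ρ → (-3,2,3)
river: ρ → (3,4,-2)
river: ρ → (-2,4,3)
river: ρ → (3,2,-3)
river: ρ → (-3,4,2)
ρ-cycle length = 6 (tail of 1 descent step not counted)

6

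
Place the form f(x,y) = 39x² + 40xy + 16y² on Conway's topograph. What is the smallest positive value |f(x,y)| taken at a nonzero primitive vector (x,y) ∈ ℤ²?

translate: b→-38 (≡40 mod 78), so (39,40,16)→(39,-38,15)
flip: (39,-38,15)→(15,38,39)
translate: b→8 (≡38 mod 30), so (15,38,39)→(15,8,16)
reduced (well bottom): (15,8,16) with a≤c, −a<b≤a
well minimum = a = 15

15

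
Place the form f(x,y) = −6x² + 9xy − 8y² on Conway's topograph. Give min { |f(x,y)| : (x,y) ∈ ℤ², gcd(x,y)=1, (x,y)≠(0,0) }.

translate: b→3 (≡-9 mod 12), so (6,-9,8)→(6,3,5)
flip: (6,3,5)→(5,-3,6)
reduced (well bottom): (5,-3,6) with a≤c, −a<b≤a
well minimum |f| = |-5| = 5 (negative-definite)

5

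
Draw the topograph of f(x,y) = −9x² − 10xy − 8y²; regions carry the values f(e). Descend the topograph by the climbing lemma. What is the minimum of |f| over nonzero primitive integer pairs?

translate: b→-8 (≡10 mod 18), so (9,10,8)→(9,-8,7)
flip: (9,-8,7)→(7,8,9)
translate: b→-6 (≡8 mod 14), so (7,8,9)→(7,-6,8)
reduced (well bottom): (7,-6,8) with a≤c, −a<b≤a
well minimum |f| = |-7| = 7 (negative-definite)

7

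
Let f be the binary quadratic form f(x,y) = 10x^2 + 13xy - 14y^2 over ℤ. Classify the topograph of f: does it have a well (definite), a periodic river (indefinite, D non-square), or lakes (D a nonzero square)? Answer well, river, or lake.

D = b²−4ac = 13² − 4·10·(-14) = 729
D = 27² is a perfect square ⇒ form factors over ℤ ⇒ lakes

lake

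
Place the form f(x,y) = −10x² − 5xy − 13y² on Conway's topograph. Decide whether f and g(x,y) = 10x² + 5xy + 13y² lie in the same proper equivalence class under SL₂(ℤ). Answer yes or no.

D₁ = -495, D₂ = -495
f is negative-definite; reduce −f:
−f: reduced (well bottom): (10,5,13) with a≤c, −a<b≤a
flip sign back: reduced form of f is (-10,-5,-13)
g: reduced (well bottom): (10,5,13) with a≤c, −a<b≤a
reduced forms (-10, -5, -13) vs (10, 5, 13) ⇒ inequivalent

no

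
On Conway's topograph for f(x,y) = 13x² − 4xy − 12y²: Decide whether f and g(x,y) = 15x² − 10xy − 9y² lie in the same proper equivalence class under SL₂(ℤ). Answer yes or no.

D₁ = 640, D₂ = 640
river cycle of f (length 8): (-12, 4, 13), (13, 22, -3), (-3, 20, 20), (20, 20, -3), (-3, 22, 13), (13, 4, -12), (-12, 20, 5), (5, 20, -12)
river cycle of g (length 8): (-9, 10, 15), (15, 20, -4), (-4, 20, 15), (15, 10, -9), (-9, 8, 16), (16, 24, -1), (-1, 24, 16), (16, 8, -9)
cycles differ ⇒ inequivalent

no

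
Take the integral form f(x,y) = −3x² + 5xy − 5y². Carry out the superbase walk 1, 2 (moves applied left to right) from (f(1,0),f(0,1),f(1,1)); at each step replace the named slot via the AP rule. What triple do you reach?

start (-3,-5,-3) = (f(1,0),f(0,1),f(1,1))
replace slot 1: 2·((-5)+(-3)) − (-3) = -13 → (-13,-5,-3)
replace slot 2: 2·((-13)+(-3)) − (-5) = -27 → (-13,-27,-3)

-13,-27,-3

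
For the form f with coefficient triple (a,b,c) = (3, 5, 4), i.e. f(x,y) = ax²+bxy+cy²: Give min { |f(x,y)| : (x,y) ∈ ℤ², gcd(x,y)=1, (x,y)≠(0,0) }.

translate: b→-1 (≡5 mod 6), so (3,5,4)→(3,-1,2)
flip: (3,-1,2)→(2,1,3)
reduced (well bottom): (2,1,3) with a≤c, −a<b≤a
well minimum = a = 2

2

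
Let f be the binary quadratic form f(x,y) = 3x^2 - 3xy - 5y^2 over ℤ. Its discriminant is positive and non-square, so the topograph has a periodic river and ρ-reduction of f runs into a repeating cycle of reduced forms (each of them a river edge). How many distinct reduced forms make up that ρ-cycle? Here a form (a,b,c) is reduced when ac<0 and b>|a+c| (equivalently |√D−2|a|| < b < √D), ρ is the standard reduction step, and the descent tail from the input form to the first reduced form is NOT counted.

D = 69, ⌊√D⌋ = 8
descent: ρ → (-5,3,3)  [lands on river]
river: ρ → (3,3,-5)
river: ρ → (-5,7,1)
river: ρ → (1,7,-5)
ρ-cycle length = 4 (tail of 1 descent step not counted)

4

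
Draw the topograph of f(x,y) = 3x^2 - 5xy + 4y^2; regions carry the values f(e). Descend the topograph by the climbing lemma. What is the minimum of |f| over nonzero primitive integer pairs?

translate: b→1 (≡-5 mod 6), so (3,-5,4)→(3,1,2)
flip: (3,1,2)→(2,-1,3)
reduced (well bottom): (2,-1,3) with a≤c, −a<b≤a
well minimum = a = 2

2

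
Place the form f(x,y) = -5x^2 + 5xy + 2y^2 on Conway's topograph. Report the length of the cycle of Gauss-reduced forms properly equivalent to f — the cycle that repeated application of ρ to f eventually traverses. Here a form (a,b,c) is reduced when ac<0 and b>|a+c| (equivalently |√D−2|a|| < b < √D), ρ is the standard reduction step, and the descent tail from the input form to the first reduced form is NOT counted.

D = 65, ⌊√D⌋ = 8
river: ρ → (2,7,-2)
river: ρ → (-2,5,5)
river: ρ → (5,5,-2)
river: ρ → (-2,7,2)
river: ρ → (2,5,-5)
river: ρ → (-5,5,2)
ρ-cycle length = 6 (tail of 0 descent steps not counted)

6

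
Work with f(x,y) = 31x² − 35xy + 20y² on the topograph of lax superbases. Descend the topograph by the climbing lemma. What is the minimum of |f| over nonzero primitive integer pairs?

translate: b→27 (≡-35 mod 62), so (31,-35,20)→(31,27,16)
flip: (31,27,16)→(16,-27,31)
translate: b→5 (≡-27 mod 32), so (16,-27,31)→(16,5,20)
reduced (well bottom): (16,5,20) with a≤c, −a<b≤a
well minimum = a = 16

16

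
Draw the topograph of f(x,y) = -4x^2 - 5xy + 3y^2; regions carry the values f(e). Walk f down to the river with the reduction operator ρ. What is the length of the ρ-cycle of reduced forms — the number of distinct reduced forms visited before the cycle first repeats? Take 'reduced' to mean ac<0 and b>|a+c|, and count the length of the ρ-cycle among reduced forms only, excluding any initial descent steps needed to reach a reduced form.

D = 73, ⌊√D⌋ = 8
descent: ρ → (3,5,-4)  [lands on river]
river: ρ → (-4,3,4)
river: ρ → (4,5,-3)
river: ρ → (-3,7,2)
river: ρ → (2,5,-6)
river: ρ → (-6,7,1)
river: ρ → (1,7,-6)
river: ρ → (-6,5,2)
river: ρ → (2,7,-3)
river: ρ → (-3,5,4)
river: ρ → (4,3,-4)
river: ρ → (-4,5,3)
river: ρ → (3,7,-2)
river: ρ → (-2,5,6)
river: ρ → (6,7,-1)
river: ρ → (-1,7,6)
river: ρ → (6,5,-2)
river: ρ → (-2,7,3)
ρ-cycle length = 18 (tail of 1 descent step not counted)

18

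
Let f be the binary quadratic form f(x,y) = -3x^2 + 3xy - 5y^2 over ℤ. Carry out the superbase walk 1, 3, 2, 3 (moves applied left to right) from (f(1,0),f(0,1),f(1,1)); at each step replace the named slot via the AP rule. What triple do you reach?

start (-3,-5,-5) = (f(1,0),f(0,1),f(1,1))
replace slot 1: 2·((-5)+(-5)) − (-3) = -17 → (-17,-5,-5)
replace slot 3: 2·((-17)+(-5)) − (-5) = -39 → (-17,-5,-39)
replace slot 2: 2·((-17)+(-39)) − (-5) = -107 → (-17,-107,-39)
replace slot 3: 2·((-17)+(-107)) − (-39) = -209 → (-17,-107,-209)

-17,-107,-209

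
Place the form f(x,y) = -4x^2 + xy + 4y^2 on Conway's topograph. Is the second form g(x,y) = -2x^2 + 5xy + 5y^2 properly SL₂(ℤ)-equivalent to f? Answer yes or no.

D₁ = 65, D₂ = 65
river cycle of f (length 6): (4, 7, -1), (-1, 7, 4), (4, 1, -4), (-4, 7, 1), (1, 7, -4), (-4, 1, 4)
river cycle of g (length 6): (5, 5, -2), (-2, 7, 2), (2, 5, -5), (-5, 5, 2), (2, 7, -2), (-2, 5, 5)
cycles differ ⇒ inequivalent

no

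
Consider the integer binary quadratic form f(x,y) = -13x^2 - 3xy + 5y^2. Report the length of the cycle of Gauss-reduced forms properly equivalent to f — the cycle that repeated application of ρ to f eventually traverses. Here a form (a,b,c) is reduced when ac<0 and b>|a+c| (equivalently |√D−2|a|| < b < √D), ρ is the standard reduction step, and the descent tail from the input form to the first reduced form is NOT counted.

D = 269, ⌊√D⌋ = 16
descent: ρ → (5,13,-5)  [lands on river]
river: ρ → (-5,7,11)
river: ρ → (11,15,-1)
river: ρ → (-1,15,11)
river: ρ → (11,7,-5)
river: ρ → (-5,13,5)
river: ρ → (5,7,-11)
river: ρ → (-11,15,1)
river: ρ → (1,15,-11)
river: ρ → (-11,7,5)
ρ-cycle length = 10 (tail of 1 descent step not counted)

10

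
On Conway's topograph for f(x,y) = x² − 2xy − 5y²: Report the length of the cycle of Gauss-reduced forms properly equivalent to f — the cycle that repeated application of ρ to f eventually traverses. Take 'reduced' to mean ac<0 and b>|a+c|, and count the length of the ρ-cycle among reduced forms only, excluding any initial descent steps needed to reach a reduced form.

D = 24, ⌊√D⌋ = 4
descent: ρ → (-5,2,1)
descent: ρ → (1,4,-2)  [lands on river]
river: ρ → (-2,4,1)
ρ-cycle length = 2 (tail of 2 descent steps not counted)

2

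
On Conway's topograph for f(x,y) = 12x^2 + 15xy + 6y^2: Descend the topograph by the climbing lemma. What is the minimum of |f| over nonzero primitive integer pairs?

translate: b→-9 (≡15 mod 24), so (12,15,6)→(12,-9,3)
flip: (12,-9,3)→(3,9,12)
translate: b→3 (≡9 mod 6), so (3,9,12)→(3,3,6)
reduced (well bottom): (3,3,6) with a≤c, −a<b≤a
well minimum = a = 3

3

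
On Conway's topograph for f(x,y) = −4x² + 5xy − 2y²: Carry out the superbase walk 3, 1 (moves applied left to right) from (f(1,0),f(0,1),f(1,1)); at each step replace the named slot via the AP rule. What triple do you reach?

start (-4,-2,-1) = (f(1,0),f(0,1),f(1,1))
replace slot 3: 2·((-4)+(-2)) − (-1) = -11 → (-4,-2,-11)
replace slot 1: 2·((-2)+(-11)) − (-4) = -22 → (-22,-2,-11)

-22,-2,-11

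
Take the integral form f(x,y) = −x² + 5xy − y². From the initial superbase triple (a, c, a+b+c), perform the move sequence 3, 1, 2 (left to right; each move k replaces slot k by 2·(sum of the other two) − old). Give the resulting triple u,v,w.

start (-1,-1,3) = (f(1,0),f(0,1),f(1,1))
replace slot 3: 2·((-1)+(-1)) − 3 = -7 → (-1,-1,-7)
replace slot 1: 2·((-1)+(-7)) − (-1) = -15 → (-15,-1,-7)
replace slot 2: 2·((-15)+(-7)) − (-1) = -43 → (-15,-43,-7)

-15,-43,-7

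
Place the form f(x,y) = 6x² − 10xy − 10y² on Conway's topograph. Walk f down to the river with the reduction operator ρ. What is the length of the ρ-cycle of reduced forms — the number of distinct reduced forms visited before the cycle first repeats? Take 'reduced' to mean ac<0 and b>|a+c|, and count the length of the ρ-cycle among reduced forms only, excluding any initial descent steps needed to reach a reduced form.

D = 340, ⌊√D⌋ = 18
descent: ρ → (-10,10,6)  [lands on river]
river: ρ → (6,14,-6)
river: ρ → (-6,10,10)
river: ρ → (10,10,-6)
river: ρ → (-6,14,6)
river: ρ → (6,10,-10)
ρ-cycle length = 6 (tail of 1 descent step not counted)

6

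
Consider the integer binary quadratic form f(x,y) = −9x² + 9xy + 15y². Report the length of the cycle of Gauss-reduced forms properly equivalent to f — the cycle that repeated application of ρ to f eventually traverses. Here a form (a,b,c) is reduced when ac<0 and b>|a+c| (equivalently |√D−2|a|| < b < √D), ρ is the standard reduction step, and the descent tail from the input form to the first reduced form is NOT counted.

D = 621, ⌊√D⌋ = 24
river: ρ → (15,21,-3)
river: ρ → (-3,21,15)
river: ρ → (15,9,-9)
river: ρ → (-9,9,15)
ρ-cycle length = 4 (tail of 0 descent steps not counted)

4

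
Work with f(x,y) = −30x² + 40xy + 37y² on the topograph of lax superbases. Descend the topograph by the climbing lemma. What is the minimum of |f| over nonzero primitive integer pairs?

river: ρ → (37,34,-33)
river: ρ → (-33,32,38)
river: ρ → (38,44,-27)
river: ρ → (-27,64,18)
river: ρ → (18,44,-57)
river: ρ → (-57,70,5)
river: ρ → (5,70,-57)
river: ρ → (-57,44,18)
river: ρ → (18,64,-27)
river: ρ → (-27,44,38)
river: ρ → (38,32,-33)
river: ρ → (-33,34,37)
river: ρ → (37,40,-30)
river: ρ → (-30,20,47)
river: ρ → (47,74,-3)
river: ρ → (-3,76,22)
river: ρ → (22,56,-33)
river: ρ → (-33,76,2)
river: ρ → (2,76,-33)
river: ρ → (-33,56,22)
river: ρ → (22,76,-3)
river: ρ → (-3,74,47)
river: ρ → (47,20,-30)
river: ρ → (-30,40,37)
closes: descent 0, river 24
min |a| on river = 2

2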